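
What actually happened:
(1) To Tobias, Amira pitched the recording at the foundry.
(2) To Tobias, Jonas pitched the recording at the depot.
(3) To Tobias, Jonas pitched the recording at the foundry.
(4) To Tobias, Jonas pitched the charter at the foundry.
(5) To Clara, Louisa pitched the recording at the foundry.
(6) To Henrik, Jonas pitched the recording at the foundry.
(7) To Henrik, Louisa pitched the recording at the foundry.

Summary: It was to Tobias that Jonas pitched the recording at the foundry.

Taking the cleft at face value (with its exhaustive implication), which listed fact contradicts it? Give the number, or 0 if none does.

6

Focus of the cleft: "Tobias" (the recipient). Presupposed background: agent = Jonas, thing = the recording, setting = at the foundry.
The exhaustive reading says no other recipient fits that background.
But fact (6) also has agent = Jonas, thing = the recording, setting = at the foundry, with recipient = Henrik — so the exhaustive reading fails.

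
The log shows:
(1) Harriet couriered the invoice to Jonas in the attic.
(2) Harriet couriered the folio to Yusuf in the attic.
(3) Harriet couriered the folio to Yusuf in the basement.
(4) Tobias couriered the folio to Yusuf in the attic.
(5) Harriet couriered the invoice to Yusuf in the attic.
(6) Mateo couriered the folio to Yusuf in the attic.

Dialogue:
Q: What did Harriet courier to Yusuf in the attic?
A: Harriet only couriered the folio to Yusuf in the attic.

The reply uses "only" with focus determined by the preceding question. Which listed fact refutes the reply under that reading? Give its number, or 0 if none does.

5

The question "What did ...?" targets the thing, so in the reply the focus falls on "the folio".
"Only" then excludes alternative things while the background — Harriet as agent and Yusuf as recipient and in the attic as setting — is held fixed.
Fact (5) shares the background with a different thing (the invoice) — counterexample.
(Fact (3) would refute a reading with focus on the setting — but that is not what the question asks.)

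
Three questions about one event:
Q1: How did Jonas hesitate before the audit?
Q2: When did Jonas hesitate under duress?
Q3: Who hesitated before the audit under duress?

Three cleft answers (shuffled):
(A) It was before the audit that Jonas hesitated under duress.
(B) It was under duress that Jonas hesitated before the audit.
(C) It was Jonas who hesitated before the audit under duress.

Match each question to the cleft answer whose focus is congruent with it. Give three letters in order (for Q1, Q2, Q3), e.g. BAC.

BAC

Q1 asks about the manner; cleft (B) focuses "under duress", which is the manner — so Q1 → B.
Q2 asks about the time; cleft (A) focuses "before the audit", which is the time — so Q2 → A.
Q3 asks about the subject (agent); cleft (C) focuses "Jonas", which is the subject (agent) — so Q3 → C.
Mapping: Q1→B, Q2→A, Q3→C.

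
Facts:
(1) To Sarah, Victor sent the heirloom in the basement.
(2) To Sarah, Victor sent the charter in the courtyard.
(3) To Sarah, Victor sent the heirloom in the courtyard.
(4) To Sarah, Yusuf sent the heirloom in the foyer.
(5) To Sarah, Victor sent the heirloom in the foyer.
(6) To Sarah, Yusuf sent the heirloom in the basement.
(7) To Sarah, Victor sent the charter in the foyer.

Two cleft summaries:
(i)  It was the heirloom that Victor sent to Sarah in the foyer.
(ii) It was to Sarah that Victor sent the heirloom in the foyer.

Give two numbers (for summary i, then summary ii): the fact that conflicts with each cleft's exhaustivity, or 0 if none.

7, 0

Summary (i) focuses "the heirloom" (the thing); background same agent, recipient, setting (Victor / Sarah / in the foyer). Fact (7) matches that background with thing = the charter — refutes (i).
Summary (ii) focuses "Sarah" (the recipient); background same agent, thing, setting (Victor / the heirloom / in the foyer). No fact matches that background with a different recipient, so 0.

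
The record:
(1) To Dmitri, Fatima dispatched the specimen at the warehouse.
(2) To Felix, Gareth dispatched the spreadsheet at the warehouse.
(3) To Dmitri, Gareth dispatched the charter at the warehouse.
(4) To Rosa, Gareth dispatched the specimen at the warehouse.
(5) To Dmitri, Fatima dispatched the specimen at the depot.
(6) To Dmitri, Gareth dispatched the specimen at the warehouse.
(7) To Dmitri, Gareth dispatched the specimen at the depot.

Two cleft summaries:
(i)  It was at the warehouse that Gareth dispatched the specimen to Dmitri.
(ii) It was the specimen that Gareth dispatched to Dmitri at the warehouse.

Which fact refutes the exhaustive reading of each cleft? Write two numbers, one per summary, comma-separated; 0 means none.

(i): focus "at the warehouse". Looking for Gareth as agent and the specimen as thing and Dmitri as recipient with some other setting — fact (7) has at the depot there. Refuted.
(ii): focus "the specimen". Looking for Gareth as agent and Dmitri as recipient and at the warehouse as setting with some other thing — fact (3) has the charter there. Refuted.

7, 3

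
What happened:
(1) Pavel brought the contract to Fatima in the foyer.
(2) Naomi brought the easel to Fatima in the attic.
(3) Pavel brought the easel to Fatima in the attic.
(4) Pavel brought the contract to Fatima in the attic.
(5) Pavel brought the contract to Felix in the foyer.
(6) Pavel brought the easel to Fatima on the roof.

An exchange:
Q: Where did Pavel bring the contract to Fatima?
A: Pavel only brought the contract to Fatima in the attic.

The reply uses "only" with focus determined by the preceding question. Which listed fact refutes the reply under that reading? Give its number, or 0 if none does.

1

The question "Where did ...?" targets the setting, so in the reply the focus falls on "in the attic".
"Only" then excludes alternative settings while the background — agent = Pavel, thing = the contract, recipient = Fatima — is held fixed.
Fact (1) keeps agent = Pavel, thing = the contract, recipient = Fatima but has setting = in the foyer; that refutes the reply.
(Fact (3) would refute a reading with focus on the thing — but that is not what the question asks.)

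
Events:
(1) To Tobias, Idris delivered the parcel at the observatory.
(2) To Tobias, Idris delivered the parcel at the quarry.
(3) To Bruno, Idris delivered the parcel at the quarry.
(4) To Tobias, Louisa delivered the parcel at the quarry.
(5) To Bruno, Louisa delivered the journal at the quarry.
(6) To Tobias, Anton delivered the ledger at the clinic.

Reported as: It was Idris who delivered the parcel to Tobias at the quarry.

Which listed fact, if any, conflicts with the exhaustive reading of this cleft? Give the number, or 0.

4

The cleft puts "Idris" in focus and presupposes the open proposition with same thing, recipient, setting (the parcel / Tobias / at the quarry).
Exhaustivity: Idris is the only agent satisfying that background.
Fact (4) shares the background but with agent = Louisa; exhaustivity is violated.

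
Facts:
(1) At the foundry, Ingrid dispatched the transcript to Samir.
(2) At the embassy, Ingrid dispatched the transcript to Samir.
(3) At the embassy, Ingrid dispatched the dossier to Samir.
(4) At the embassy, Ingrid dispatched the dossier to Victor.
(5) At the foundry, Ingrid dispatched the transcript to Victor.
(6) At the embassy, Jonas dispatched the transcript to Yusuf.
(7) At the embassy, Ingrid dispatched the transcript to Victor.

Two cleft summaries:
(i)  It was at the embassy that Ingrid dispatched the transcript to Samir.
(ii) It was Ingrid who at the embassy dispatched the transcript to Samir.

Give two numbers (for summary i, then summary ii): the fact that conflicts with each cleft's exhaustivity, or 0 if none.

(i): focus "at the embassy". Looking for same agent, thing, recipient (Ingrid / the transcript / Samir) with some other setting — fact (1) has at the foundry there. Refuted.
(ii): focus "Ingrid". No fact shares same thing, recipient, setting (the transcript / Samir / at the embassy) with a different agent. 0.

1, 0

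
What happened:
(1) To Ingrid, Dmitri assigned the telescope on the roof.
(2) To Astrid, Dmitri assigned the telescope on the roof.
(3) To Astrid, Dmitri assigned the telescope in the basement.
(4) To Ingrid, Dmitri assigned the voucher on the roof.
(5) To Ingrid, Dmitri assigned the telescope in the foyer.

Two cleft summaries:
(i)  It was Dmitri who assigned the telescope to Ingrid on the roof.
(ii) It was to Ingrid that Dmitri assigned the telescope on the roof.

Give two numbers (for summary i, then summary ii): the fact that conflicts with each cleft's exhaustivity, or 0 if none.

Summary (i) focuses "Dmitri" (the agent); background the telescope as thing and Ingrid as recipient and on the roof as setting. No fact matches that background with a different agent, so 0.
Summary (ii) focuses "Ingrid" (the recipient); background Dmitri as agent and the telescope as thing and on the roof as setting. Fact (2) matches that background with recipient = Astrid — refutes (ii).

0, 2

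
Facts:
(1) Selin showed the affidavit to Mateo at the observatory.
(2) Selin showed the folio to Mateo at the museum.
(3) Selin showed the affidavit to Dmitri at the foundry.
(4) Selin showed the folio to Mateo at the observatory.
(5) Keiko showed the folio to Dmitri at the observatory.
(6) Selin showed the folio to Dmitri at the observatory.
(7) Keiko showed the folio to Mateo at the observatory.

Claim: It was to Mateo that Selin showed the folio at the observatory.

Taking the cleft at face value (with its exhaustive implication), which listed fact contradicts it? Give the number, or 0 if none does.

Focus of the cleft: "Mateo" (the recipient). Presupposed background: agent = Selin, thing = the folio, setting = at the observatory.
Exhaustivity: Mateo is the only recipient satisfying that background.
But fact (6) also has agent = Selin, thing = the folio, setting = at the observatory, with recipient = Dmitri — so the exhaustive reading fails.

6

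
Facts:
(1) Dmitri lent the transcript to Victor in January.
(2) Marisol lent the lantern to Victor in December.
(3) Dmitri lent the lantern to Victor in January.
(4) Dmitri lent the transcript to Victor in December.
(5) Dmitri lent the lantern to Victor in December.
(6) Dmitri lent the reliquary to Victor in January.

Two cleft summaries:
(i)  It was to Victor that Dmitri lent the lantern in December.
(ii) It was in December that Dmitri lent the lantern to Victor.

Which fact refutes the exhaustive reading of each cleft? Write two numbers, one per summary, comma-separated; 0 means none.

Summary (i) focuses "Victor" (the recipient); background agent = Dmitri, thing = the lantern, setting = in December. No fact matches that background with a different recipient, so 0.
Summary (ii) focuses "in December" (the setting); background agent = Dmitri, thing = the lantern, recipient = Victor. Fact (3) matches that background with setting = in January — refutes (ii).

0, 3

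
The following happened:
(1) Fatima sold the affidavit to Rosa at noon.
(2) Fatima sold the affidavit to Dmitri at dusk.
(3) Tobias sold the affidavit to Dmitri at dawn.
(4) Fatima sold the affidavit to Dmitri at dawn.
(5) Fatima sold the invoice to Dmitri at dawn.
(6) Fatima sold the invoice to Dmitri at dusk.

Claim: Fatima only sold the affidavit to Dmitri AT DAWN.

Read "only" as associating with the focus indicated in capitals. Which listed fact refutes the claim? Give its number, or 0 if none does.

Focus (in capitals) is "at dawn" — the setting. "Only" excludes alternative settings while holding fixed agent = Fatima, thing = the affidavit, recipient = Dmitri.
Fact (2) shares the background but differs in setting (at dusk) — a counterexample.

2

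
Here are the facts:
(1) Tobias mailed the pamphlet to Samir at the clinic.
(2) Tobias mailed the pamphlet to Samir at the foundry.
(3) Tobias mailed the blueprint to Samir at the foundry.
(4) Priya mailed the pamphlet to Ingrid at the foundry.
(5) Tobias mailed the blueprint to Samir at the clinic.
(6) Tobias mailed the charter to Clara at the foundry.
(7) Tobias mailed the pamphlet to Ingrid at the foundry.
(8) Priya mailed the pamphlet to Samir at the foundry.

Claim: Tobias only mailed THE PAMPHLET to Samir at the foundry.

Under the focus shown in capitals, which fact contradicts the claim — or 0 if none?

3

Focus (in capitals) is "the pamphlet" — the thing. "Only" excludes alternative things while holding fixed agent = Tobias, recipient = Samir, setting = at the foundry.
Fact (3) shares the background but differs in thing (the blueprint) — a counterexample.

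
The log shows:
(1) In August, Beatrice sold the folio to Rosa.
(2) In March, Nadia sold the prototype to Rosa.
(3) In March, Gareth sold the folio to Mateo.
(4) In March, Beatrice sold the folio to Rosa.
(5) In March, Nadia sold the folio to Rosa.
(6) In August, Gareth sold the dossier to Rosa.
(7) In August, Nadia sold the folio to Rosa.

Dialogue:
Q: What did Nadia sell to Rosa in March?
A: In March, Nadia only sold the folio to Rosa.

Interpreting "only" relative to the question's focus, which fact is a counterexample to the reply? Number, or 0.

Answering "What did ...?" puts focus on the thing — here, "the folio".
So "only" ranges over things; the rest (same agent, recipient, setting (Nadia / Rosa / in March)) is presupposed.
Fact (2) keeps same agent, recipient, setting (Nadia / Rosa / in March) but has thing = the prototype; that refutes the reply.
(Fact (7) would refute a reading with focus on the setting — but that is not what the question asks.)

2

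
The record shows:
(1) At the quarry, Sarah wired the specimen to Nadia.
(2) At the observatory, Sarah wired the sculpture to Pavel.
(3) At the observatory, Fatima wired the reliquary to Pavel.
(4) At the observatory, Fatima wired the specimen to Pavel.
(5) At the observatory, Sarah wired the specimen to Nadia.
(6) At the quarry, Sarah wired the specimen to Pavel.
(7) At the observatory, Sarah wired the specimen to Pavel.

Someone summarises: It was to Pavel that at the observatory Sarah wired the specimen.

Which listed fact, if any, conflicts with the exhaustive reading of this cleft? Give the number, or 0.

Focus of the cleft: "Pavel" (the recipient). Presupposed background: Sarah as agent and the specimen as thing and at the observatory as setting.
The exhaustive reading says no other recipient fits that background.
Fact (5) shares the background but with recipient = Nadia; exhaustivity is violated.

5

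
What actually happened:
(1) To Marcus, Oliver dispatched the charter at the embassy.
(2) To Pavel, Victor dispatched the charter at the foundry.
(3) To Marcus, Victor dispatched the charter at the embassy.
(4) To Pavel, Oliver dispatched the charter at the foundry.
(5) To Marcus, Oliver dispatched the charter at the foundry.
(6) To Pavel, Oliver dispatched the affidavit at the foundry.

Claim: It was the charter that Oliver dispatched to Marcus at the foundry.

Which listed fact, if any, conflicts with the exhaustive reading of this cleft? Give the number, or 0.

Focus of the cleft: "the charter" (the thing). Presupposed background: Oliver as agent and Marcus as recipient and at the foundry as setting.
Exhaustivity: the charter is the only thing satisfying that background.
No listed fact matches the background with a different thing. Exhaustivity holds.

0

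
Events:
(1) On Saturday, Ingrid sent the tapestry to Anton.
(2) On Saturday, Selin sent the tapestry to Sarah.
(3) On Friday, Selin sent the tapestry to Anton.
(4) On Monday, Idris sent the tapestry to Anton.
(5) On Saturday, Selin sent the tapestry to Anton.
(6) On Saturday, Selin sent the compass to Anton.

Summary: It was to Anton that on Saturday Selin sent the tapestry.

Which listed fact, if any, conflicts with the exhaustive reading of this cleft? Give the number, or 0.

2

The cleft puts "Anton" in focus and presupposes the open proposition with same agent, thing, setting (Selin / the tapestry / on Saturday).
The exhaustive reading says no other recipient fits that background.
But fact (2) also has same agent, thing, setting (Selin / the tapestry / on Saturday), with recipient = Sarah — so the exhaustive reading fails.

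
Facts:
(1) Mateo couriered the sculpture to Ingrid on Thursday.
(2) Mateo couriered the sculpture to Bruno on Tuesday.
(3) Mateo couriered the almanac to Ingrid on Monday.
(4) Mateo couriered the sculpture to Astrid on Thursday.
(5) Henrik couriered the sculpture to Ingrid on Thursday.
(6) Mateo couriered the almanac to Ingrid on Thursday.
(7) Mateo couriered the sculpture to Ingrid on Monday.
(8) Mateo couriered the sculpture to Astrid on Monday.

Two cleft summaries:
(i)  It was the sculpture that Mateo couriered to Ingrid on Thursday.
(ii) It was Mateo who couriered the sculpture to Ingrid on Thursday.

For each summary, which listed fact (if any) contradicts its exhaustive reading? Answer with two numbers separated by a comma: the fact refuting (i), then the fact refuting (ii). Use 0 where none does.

6, 5

Summary (i) focuses "the sculpture" (the thing); background same agent, recipient, setting (Mateo / Ingrid / on Thursday). Fact (6) matches that background with thing = the almanac — refutes (i).
Summary (ii) focuses "Mateo" (the agent); background same thing, recipient, setting (the sculpture / Ingrid / on Thursday). Fact (5) matches that background with agent = Henrik — refutes (ii).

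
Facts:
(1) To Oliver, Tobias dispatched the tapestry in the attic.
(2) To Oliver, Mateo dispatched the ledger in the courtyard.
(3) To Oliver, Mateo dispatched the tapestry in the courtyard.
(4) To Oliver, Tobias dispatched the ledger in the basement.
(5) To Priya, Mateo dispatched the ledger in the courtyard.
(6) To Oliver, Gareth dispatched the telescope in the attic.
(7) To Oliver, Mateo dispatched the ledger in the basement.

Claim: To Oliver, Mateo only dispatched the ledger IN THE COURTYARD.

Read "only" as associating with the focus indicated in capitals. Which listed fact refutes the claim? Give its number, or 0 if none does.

The capitals mark "in the courtyard" as focus. So "only" rules out other settings, with the rest (agent = Mateo, thing = the ledger, recipient = Oliver) as background.
Fact (7) shares the background but differs in setting (in the basement) — a counterexample.

7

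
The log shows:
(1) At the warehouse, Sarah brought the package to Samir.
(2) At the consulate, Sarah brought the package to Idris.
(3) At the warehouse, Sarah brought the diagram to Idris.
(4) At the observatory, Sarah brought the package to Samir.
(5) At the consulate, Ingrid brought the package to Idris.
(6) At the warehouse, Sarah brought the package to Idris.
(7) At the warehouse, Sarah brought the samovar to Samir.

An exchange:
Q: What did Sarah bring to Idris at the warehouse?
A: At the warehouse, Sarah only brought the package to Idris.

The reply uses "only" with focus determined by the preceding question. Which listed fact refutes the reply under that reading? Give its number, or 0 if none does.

The question "What did ...?" targets the thing, so in the reply the focus falls on "the package".
"Only" then excludes alternative things while the background — Sarah as agent and Idris as recipient and at the warehouse as setting — is held fixed.
Fact (3) shares the background with a different thing (the diagram) — counterexample.
(Fact (2) would refute a reading with focus on the setting — but that is not what the question asks.)

3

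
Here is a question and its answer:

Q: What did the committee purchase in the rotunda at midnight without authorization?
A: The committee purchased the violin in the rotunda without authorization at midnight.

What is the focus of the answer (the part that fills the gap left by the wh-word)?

The wh-word "what" asks about the direct object.
In the answer, "the committee", "in the rotunda", "without authorization" and "at midnight" are given — repeated from the question.
The constituent filling the direct object gap is "the violin"; that is the focus and would carry nuclear stress.

the violin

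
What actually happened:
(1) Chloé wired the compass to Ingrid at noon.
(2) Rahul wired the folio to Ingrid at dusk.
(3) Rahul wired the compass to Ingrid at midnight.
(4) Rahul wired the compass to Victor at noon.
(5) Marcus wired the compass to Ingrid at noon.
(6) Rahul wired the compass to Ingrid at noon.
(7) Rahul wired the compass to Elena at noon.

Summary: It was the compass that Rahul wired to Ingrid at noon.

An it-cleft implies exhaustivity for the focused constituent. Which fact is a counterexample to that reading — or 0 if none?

0

The cleft puts "the compass" in focus and presupposes the open proposition with agent = Rahul, recipient = Ingrid, setting = at noon.
Exhaustivity: the compass is the only thing satisfying that background.
No listed fact matches the background with a different thing. Exhaustivity holds.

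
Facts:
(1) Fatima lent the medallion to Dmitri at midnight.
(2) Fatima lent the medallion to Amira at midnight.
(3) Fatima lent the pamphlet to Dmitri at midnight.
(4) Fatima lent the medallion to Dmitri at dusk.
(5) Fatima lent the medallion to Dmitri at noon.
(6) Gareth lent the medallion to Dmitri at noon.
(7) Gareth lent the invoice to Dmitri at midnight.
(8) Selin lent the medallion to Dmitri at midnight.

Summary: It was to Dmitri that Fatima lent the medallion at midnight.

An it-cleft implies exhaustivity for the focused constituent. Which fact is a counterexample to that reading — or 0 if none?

2

The cleft puts "Dmitri" in focus and presupposes the open proposition with Fatima as agent and the medallion as thing and at midnight as setting.
The exhaustive reading says no other recipient fits that background.
But fact (2) also has Fatima as agent and the medallion as thing and at midnight as setting, with recipient = Amira — so the exhaustive reading fails.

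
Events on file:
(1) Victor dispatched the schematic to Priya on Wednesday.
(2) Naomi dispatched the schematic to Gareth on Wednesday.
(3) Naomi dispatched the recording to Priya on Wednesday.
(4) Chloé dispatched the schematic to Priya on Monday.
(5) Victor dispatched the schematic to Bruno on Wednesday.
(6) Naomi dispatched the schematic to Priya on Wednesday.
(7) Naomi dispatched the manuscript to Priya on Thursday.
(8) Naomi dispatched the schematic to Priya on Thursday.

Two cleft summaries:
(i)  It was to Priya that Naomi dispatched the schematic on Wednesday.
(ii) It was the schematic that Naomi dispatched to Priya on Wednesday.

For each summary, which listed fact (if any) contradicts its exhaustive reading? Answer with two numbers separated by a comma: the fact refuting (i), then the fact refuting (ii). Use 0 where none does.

2, 3

(i): focus "Priya". Looking for Naomi as agent and the schematic as thing and on Wednesday as setting with some other recipient — fact (2) has Gareth there. Refuted.
(ii): focus "the schematic". Looking for Naomi as agent and Priya as recipient and on Wednesday as setting with some other thing — fact (3) has the recording there. Refuted.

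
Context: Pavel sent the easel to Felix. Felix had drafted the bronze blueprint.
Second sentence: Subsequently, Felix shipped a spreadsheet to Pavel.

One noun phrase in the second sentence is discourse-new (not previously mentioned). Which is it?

a spreadsheet

"Felix" and "Pavel" in the second sentence are given — already mentioned in the context.
"a spreadsheet" has no antecedent in the context; it is discourse-new (the indefinite article also signals a new referent).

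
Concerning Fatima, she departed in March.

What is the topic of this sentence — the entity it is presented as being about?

Fatima

The construction explicitly marks "Fatima" as what the sentence is about — the topic.
The remainder of the clause is the comment (what is said about the topic).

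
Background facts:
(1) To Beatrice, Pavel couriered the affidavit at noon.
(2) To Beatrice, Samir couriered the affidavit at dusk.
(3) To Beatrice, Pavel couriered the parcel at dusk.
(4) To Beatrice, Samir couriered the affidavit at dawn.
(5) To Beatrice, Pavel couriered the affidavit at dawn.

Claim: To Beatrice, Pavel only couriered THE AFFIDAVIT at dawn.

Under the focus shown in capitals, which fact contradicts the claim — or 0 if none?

Focus (in capitals) is "the affidavit" — the thing. "Only" excludes alternative things while holding fixed same agent, recipient, setting (Pavel / Beatrice / at dawn).
No fact matches same agent, recipient, setting (Pavel / Beatrice / at dawn) with a different thing — every other fact differs on at least one backgrounded slot. So no fact refutes it.

0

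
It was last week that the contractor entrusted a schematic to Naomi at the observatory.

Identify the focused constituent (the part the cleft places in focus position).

In an it-cleft "It was X that/who ...", the clefted constituent X is the focus; the that/who-clause expresses the presupposed open proposition.
Here the focus is "last week". The backgrounded (presupposed) material includes "the contractor", "a schematic", "to Naomi" and "at the observatory".

last week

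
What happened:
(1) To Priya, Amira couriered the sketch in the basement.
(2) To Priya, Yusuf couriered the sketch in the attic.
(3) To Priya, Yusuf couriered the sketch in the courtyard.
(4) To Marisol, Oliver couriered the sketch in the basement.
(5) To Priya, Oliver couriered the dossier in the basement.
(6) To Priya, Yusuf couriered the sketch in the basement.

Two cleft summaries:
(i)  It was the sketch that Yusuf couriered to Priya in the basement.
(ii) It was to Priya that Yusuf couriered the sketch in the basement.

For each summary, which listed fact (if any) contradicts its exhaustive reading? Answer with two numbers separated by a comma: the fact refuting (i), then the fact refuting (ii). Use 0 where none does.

0, 0

(i): focus "the sketch". No fact shares same agent, recipient, setting (Yusuf / Priya / in the basement) with a different thing. 0.
(ii): focus "Priya". No fact shares same agent, thing, setting (Yusuf / the sketch / in the basement) with a different recipient. 0.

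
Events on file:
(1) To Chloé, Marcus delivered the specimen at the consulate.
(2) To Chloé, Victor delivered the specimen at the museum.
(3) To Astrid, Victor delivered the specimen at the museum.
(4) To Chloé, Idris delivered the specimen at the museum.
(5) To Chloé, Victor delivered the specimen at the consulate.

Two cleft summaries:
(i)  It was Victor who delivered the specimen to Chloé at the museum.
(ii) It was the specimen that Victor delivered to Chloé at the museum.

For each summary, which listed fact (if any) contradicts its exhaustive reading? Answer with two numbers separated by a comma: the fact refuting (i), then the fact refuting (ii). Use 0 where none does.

(i): focus "Victor". Looking for same thing, recipient, setting (the specimen / Chloé / at the museum) with some other agent — fact (4) has Idris there. Refuted.
(ii): focus "the specimen". No fact shares same agent, recipient, setting (Victor / Chloé / at the museum) with a different thing. 0.

4, 0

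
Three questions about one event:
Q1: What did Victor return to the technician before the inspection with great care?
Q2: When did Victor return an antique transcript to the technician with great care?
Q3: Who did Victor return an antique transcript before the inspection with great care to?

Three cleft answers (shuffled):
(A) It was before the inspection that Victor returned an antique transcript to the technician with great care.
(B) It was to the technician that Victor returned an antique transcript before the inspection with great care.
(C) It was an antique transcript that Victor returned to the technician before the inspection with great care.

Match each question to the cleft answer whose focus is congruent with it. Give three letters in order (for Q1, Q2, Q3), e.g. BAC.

CAB

Q1 asks about the direct object; cleft (C) focuses "an antique transcript", which is the direct object — so Q1 → C.
Q2 asks about the time; cleft (A) focuses "before the inspection", which is the time — so Q2 → A.
Q3 asks about the recipient; cleft (B) focuses "to the technician", which is the recipient — so Q3 → B.
Mapping: Q1→C, Q2→A, Q3→B.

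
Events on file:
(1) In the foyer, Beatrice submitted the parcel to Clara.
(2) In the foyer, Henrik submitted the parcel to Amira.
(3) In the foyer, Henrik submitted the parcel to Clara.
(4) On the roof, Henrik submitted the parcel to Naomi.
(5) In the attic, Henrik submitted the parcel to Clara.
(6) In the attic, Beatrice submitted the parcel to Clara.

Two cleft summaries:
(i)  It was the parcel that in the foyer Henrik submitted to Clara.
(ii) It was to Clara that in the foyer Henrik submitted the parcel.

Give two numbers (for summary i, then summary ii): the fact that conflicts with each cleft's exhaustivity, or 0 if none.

0, 2

(i): focus "the parcel". No fact shares Henrik as agent and Clara as recipient and in the foyer as setting with a different thing. 0.
(ii): focus "Clara". Looking for Henrik as agent and the parcel as thing and in the foyer as setting with some other recipient — fact (2) has Amira there. Refuted.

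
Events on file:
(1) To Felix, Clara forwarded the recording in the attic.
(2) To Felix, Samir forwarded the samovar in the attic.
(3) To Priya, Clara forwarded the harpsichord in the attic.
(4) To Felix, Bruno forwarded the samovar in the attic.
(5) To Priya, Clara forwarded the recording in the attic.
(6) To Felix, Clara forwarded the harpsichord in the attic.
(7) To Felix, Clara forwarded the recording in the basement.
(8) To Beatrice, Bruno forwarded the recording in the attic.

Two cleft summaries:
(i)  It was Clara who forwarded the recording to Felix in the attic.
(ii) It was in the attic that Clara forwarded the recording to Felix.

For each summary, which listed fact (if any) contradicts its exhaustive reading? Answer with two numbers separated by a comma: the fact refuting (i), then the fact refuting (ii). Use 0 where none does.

Summary (i) focuses "Clara" (the agent); background the recording as thing and Felix as recipient and in the attic as setting. No fact matches that background with a different agent, so 0.
Summary (ii) focuses "in the attic" (the setting); background Clara as agent and the recording as thing and Felix as recipient. Fact (7) matches that background with setting = in the basement — refutes (ii).

0, 7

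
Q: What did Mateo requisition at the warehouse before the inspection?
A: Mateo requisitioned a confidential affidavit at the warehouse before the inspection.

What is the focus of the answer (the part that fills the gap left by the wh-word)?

The wh-word "what" asks about the direct object.
In the answer, "Mateo", "before the inspection" and "at the warehouse" are given — repeated from the question.
The constituent filling the direct object gap is "a confidential affidavit"; that is the focus and would carry nuclear stress.

a confidential affidavit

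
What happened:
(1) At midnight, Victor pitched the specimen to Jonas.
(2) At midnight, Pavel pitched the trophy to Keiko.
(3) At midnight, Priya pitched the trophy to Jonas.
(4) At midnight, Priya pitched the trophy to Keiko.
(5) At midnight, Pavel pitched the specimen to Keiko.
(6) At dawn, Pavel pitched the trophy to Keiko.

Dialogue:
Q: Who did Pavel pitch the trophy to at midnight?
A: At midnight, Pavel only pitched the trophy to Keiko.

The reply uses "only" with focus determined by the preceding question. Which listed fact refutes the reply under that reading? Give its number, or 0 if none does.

The question "Who did ... to ...?" targets the recipient, so in the reply the focus falls on "Keiko".
"Only" then excludes alternative recipients while the background — same agent, thing, setting (Pavel / the trophy / at midnight) — is held fixed.
No listed fact shares that background with another recipient. Nothing contradicts the reply.
(Fact (6) would refute a reading with focus on the setting — but that is not what the question asks.)

0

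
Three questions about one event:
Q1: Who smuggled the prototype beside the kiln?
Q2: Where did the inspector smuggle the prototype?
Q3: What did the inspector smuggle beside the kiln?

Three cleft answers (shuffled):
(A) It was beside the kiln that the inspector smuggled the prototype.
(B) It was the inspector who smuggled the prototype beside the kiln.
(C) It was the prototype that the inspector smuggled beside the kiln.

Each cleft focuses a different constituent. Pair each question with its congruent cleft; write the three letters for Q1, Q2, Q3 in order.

Q1 asks about the subject (agent); cleft (B) focuses "the inspector", which is the subject (agent) — so Q1 → B.
Q2 asks about the location; cleft (A) focuses "beside the kiln", which is the location — so Q2 → A.
Q3 asks about the direct object; cleft (C) focuses "the prototype", which is the direct object — so Q3 → C.
Mapping: Q1→B, Q2→A, Q3→C.

BAC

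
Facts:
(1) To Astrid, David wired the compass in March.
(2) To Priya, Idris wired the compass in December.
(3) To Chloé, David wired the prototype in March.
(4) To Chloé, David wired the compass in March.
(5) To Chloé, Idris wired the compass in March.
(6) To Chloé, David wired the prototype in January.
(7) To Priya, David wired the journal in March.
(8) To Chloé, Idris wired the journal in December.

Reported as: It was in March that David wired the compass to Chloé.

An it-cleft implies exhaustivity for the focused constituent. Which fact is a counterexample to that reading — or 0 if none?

0

Focus of the cleft: "in March" (the setting). Presupposed background: same agent, thing, recipient (David / the compass / Chloé).
Exhaustivity: in March is the only setting satisfying that background.
Every other fact differs from the presupposition on some backgrounded slot, so none challenges the exhaustivity.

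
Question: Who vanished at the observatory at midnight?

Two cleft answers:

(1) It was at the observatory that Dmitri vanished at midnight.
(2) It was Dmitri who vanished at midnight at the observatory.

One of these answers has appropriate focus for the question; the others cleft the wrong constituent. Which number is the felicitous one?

2

The question word "who" targets the subject (agent).
Option (1) clefts "at the observatory" — the location, not what was asked.
Option (2) clefts "Dmitri" — that matches what the question asks about.
So the congruent reply is (2).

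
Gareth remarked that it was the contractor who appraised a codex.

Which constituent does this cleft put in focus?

the contractor

In an it-cleft "It was X that/who ...", the clefted constituent X is the focus; the that/who-clause expresses the presupposed open proposition.
Here the focus is "the contractor". The backgrounded (presupposed) material includes "a codex".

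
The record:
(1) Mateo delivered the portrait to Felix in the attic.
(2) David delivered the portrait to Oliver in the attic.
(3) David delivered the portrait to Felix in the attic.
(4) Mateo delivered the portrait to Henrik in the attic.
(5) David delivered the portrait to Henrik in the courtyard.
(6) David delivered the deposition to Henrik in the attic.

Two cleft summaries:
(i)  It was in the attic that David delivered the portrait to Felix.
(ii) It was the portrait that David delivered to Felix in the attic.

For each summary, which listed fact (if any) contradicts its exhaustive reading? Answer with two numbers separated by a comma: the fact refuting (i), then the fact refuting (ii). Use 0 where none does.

Summary (i) focuses "in the attic" (the setting); background David as agent and the portrait as thing and Felix as recipient. No fact matches that background with a different setting, so 0.
Summary (ii) focuses "the portrait" (the thing); background David as agent and Felix as recipient and in the attic as setting. No fact matches that background with a different thing, so 0.

0, 0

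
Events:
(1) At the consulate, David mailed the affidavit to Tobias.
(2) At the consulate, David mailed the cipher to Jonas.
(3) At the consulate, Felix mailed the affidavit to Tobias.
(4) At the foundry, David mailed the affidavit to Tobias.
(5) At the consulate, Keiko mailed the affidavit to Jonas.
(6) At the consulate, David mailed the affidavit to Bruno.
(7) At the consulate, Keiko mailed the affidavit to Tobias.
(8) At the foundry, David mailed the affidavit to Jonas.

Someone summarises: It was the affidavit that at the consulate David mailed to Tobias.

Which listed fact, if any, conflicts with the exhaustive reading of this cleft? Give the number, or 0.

0

The cleft puts "the affidavit" in focus and presupposes the open proposition with agent = David, recipient = Tobias, setting = at the consulate.
The exhaustive reading says no other thing fits that background.
No listed fact matches the background with a different thing. Exhaustivity holds.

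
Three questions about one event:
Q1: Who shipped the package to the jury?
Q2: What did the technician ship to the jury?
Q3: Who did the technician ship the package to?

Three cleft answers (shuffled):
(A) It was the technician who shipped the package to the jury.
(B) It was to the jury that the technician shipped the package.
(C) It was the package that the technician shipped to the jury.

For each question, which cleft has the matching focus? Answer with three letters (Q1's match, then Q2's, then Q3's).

ACB

Q1 asks about the subject (agent); cleft (A) focuses "the technician", which is the subject (agent) — so Q1 → A.
Q2 asks about the direct object; cleft (C) focuses "the package", which is the direct object — so Q2 → C.
Q3 asks about the recipient; cleft (B) focuses "to the jury", which is the recipient — so Q3 → B.
Mapping: Q1→A, Q2→C, Q3→B.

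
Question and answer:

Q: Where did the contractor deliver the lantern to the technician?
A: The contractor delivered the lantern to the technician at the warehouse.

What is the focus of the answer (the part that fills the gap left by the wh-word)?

The wh-word "where" asks about the location.
In the answer, "the contractor", "the lantern" and "to the technician" are given — repeated from the question.
The constituent filling the location gap is "at the warehouse"; that is the focus and would carry nuclear stress.

at the warehouse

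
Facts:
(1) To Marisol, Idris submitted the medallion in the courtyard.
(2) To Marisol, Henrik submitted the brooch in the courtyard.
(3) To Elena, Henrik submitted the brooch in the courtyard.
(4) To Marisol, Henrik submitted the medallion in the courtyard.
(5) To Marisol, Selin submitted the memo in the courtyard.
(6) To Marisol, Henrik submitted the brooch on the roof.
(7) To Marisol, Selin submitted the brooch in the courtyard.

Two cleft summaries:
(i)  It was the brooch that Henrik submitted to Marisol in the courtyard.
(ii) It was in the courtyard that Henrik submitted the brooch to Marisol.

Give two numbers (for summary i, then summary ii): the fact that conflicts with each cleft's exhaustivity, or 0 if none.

4, 6

Summary (i) focuses "the brooch" (the thing); background same agent, recipient, setting (Henrik / Marisol / in the courtyard). Fact (4) matches that background with thing = the medallion — refutes (i).
Summary (ii) focuses "in the courtyard" (the setting); background same agent, thing, recipient (Henrik / the brooch / Marisol). Fact (6) matches that background with setting = on the roof — refutes (ii).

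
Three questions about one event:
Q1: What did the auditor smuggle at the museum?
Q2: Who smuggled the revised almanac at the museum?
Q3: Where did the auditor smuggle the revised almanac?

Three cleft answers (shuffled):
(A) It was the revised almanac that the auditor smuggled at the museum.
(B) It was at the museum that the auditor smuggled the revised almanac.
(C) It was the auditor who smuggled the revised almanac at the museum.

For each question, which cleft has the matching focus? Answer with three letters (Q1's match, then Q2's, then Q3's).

Q1 asks about the direct object; cleft (A) focuses "the revised almanac", which is the direct object — so Q1 → A.
Q2 asks about the subject (agent); cleft (C) focuses "the auditor", which is the subject (agent) — so Q2 → C.
Q3 asks about the location; cleft (B) focuses "at the museum", which is the location — so Q3 → B.
Mapping: Q1→A, Q2→C, Q3→B.

ACB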